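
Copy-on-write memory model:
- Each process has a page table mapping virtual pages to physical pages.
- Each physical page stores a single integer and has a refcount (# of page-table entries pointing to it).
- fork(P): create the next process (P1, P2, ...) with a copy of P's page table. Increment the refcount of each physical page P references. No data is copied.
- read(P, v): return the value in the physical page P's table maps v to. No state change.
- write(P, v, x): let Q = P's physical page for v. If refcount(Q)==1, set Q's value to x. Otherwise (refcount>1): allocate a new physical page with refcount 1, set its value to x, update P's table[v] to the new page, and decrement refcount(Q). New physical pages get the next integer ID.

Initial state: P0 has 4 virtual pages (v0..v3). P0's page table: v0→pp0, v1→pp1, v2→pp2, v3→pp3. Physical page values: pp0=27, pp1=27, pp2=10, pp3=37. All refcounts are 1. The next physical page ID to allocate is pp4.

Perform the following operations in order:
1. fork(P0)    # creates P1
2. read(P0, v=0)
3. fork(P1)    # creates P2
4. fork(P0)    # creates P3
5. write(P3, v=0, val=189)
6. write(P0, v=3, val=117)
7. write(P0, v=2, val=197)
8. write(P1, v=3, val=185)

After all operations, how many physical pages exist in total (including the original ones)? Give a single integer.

Op 1: fork(P0) -> P1. 4 ppages; refcounts: pp0:2 pp1:2 pp2:2 pp3:2
Op 2: read(P0, v0) -> 27. No state change.
Op 3: fork(P1) -> P2. 4 ppages; refcounts: pp0:3 pp1:3 pp2:3 pp3:3
Op 4: fork(P0) -> P3. 4 ppages; refcounts: pp0:4 pp1:4 pp2:4 pp3:4
Op 5: write(P3, v0, 189). refcount(pp0)=4>1 -> COPY to pp4. 5 ppages; refcounts: pp0:3 pp1:4 pp2:4 pp3:4 pp4:1
Op 6: write(P0, v3, 117). refcount(pp3)=4>1 -> COPY to pp5. 6 ppages; refcounts: pp0:3 pp1:4 pp2:4 pp3:3 pp4:1 pp5:1
Op 7: write(P0, v2, 197). refcount(pp2)=4>1 -> COPY to pp6. 7 ppages; refcounts: pp0:3 pp1:4 pp2:3 pp3:3 pp4:1 pp5:1 pp6:1
Op 8: write(P1, v3, 185). refcount(pp3)=3>1 -> COPY to pp7. 8 ppages; refcounts: pp0:3 pp1:4 pp2:3 pp3:2 pp4:1 pp5:1 pp6:1 pp7:1

Answer: 8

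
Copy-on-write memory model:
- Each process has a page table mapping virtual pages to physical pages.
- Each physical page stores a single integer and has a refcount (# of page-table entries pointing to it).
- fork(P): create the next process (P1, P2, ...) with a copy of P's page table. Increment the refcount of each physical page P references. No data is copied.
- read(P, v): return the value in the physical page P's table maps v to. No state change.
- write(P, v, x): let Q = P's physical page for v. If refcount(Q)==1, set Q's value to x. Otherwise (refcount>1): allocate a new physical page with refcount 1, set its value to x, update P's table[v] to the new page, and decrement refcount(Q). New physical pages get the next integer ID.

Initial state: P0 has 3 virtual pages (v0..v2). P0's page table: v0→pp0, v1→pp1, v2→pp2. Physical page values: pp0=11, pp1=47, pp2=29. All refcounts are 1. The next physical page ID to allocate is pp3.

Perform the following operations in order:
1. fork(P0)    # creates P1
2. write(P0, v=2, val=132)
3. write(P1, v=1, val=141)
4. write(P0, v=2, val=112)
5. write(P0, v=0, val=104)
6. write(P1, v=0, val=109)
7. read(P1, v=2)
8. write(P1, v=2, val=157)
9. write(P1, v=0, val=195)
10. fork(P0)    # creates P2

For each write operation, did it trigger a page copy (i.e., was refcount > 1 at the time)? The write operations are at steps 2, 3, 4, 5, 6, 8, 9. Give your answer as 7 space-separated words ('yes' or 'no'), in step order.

Op 1: fork(P0) -> P1. 3 ppages; refcounts: pp0:2 pp1:2 pp2:2
Op 2: write(P0, v2, 132). refcount(pp2)=2>1 -> COPY to pp3. 4 ppages; refcounts: pp0:2 pp1:2 pp2:1 pp3:1
Op 3: write(P1, v1, 141). refcount(pp1)=2>1 -> COPY to pp4. 5 ppages; refcounts: pp0:2 pp1:1 pp2:1 pp3:1 pp4:1
Op 4: write(P0, v2, 112). refcount(pp3)=1 -> write in place. 5 ppages; refcounts: pp0:2 pp1:1 pp2:1 pp3:1 pp4:1
Op 5: write(P0, v0, 104). refcount(pp0)=2>1 -> COPY to pp5. 6 ppages; refcounts: pp0:1 pp1:1 pp2:1 pp3:1 pp4:1 pp5:1
Op 6: write(P1, v0, 109). refcount(pp0)=1 -> write in place. 6 ppages; refcounts: pp0:1 pp1:1 pp2:1 pp3:1 pp4:1 pp5:1
Op 7: read(P1, v2) -> 29. No state change.
Op 8: write(P1, v2, 157). refcount(pp2)=1 -> write in place. 6 ppages; refcounts: pp0:1 pp1:1 pp2:1 pp3:1 pp4:1 pp5:1
Op 9: write(P1, v0, 195). refcount(pp0)=1 -> write in place. 6 ppages; refcounts: pp0:1 pp1:1 pp2:1 pp3:1 pp4:1 pp5:1
Op 10: fork(P0) -> P2. 6 ppages; refcounts: pp0:1 pp1:2 pp2:1 pp3:2 pp4:1 pp5:2

yes yes no yes no no no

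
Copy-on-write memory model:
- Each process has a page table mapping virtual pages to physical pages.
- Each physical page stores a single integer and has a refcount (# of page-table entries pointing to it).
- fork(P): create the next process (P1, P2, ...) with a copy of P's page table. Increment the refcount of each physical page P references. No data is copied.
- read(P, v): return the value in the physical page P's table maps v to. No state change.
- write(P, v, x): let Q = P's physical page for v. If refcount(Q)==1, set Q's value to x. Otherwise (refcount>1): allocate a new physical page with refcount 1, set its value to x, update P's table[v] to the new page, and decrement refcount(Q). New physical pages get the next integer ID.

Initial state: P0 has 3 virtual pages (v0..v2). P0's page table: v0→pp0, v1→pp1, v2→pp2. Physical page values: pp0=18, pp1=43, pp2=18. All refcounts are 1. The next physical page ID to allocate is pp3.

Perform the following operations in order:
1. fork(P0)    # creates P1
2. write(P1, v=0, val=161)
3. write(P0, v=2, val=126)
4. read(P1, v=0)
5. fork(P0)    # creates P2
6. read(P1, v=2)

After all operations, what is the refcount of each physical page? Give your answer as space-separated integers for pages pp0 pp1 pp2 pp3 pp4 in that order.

Answer: 2 3 1 1 2

Derivation:
Op 1: fork(P0) -> P1. 3 ppages; refcounts: pp0:2 pp1:2 pp2:2
Op 2: write(P1, v0, 161). refcount(pp0)=2>1 -> COPY to pp3. 4 ppages; refcounts: pp0:1 pp1:2 pp2:2 pp3:1
Op 3: write(P0, v2, 126). refcount(pp2)=2>1 -> COPY to pp4. 5 ppages; refcounts: pp0:1 pp1:2 pp2:1 pp3:1 pp4:1
Op 4: read(P1, v0) -> 161. No state change.
Op 5: fork(P0) -> P2. 5 ppages; refcounts: pp0:2 pp1:3 pp2:1 pp3:1 pp4:2
Op 6: read(P1, v2) -> 18. No state change.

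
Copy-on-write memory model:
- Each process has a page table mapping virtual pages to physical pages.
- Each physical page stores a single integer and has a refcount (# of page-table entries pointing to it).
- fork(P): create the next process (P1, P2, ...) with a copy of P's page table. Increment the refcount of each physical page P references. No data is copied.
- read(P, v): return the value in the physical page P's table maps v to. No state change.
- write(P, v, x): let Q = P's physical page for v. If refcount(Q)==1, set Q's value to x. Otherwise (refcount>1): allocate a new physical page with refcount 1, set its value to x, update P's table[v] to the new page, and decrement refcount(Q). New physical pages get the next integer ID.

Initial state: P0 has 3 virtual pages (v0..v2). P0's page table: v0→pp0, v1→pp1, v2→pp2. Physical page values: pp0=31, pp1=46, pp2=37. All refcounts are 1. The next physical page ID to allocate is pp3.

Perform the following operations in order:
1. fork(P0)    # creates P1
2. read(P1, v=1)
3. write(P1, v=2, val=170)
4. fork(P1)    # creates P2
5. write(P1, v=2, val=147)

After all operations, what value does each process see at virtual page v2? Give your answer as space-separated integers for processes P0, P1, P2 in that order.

Answer: 37 147 170

Derivation:
Op 1: fork(P0) -> P1. 3 ppages; refcounts: pp0:2 pp1:2 pp2:2
Op 2: read(P1, v1) -> 46. No state change.
Op 3: write(P1, v2, 170). refcount(pp2)=2>1 -> COPY to pp3. 4 ppages; refcounts: pp0:2 pp1:2 pp2:1 pp3:1
Op 4: fork(P1) -> P2. 4 ppages; refcounts: pp0:3 pp1:3 pp2:1 pp3:2
Op 5: write(P1, v2, 147). refcount(pp3)=2>1 -> COPY to pp4. 5 ppages; refcounts: pp0:3 pp1:3 pp2:1 pp3:1 pp4:1
P0: v2 -> pp2 = 37
P1: v2 -> pp4 = 147
P2: v2 -> pp3 = 170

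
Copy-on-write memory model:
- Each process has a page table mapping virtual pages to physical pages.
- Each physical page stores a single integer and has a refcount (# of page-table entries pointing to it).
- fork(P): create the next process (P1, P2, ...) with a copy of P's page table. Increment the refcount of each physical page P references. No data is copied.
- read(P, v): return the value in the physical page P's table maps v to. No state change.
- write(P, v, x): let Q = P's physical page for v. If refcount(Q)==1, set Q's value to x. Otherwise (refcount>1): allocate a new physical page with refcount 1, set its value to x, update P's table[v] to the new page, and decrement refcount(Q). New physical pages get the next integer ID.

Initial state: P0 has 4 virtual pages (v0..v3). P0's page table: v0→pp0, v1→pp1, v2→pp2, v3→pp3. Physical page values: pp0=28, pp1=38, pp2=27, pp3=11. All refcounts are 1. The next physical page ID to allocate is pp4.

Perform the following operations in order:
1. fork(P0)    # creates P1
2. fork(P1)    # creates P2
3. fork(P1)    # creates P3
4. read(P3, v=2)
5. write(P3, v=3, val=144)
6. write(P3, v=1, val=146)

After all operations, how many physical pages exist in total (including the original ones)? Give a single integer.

Op 1: fork(P0) -> P1. 4 ppages; refcounts: pp0:2 pp1:2 pp2:2 pp3:2
Op 2: fork(P1) -> P2. 4 ppages; refcounts: pp0:3 pp1:3 pp2:3 pp3:3
Op 3: fork(P1) -> P3. 4 ppages; refcounts: pp0:4 pp1:4 pp2:4 pp3:4
Op 4: read(P3, v2) -> 27. No state change.
Op 5: write(P3, v3, 144). refcount(pp3)=4>1 -> COPY to pp4. 5 ppages; refcounts: pp0:4 pp1:4 pp2:4 pp3:3 pp4:1
Op 6: write(P3, v1, 146). refcount(pp1)=4>1 -> COPY to pp5. 6 ppages; refcounts: pp0:4 pp1:3 pp2:4 pp3:3 pp4:1 pp5:1

Answer: 6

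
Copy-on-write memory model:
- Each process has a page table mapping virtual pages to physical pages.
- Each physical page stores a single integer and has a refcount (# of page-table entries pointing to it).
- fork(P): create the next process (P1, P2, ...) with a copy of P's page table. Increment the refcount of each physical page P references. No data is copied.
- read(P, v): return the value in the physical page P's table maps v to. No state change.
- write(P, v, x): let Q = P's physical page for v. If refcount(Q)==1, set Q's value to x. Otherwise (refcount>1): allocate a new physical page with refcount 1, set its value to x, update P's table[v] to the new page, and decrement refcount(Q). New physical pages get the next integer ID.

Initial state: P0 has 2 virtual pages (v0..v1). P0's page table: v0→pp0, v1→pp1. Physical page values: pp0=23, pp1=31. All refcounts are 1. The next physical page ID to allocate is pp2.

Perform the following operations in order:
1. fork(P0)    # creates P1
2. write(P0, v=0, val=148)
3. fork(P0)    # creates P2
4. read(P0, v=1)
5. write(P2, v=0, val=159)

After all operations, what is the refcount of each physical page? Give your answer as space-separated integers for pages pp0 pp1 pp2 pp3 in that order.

Answer: 1 3 1 1

Derivation:
Op 1: fork(P0) -> P1. 2 ppages; refcounts: pp0:2 pp1:2
Op 2: write(P0, v0, 148). refcount(pp0)=2>1 -> COPY to pp2. 3 ppages; refcounts: pp0:1 pp1:2 pp2:1
Op 3: fork(P0) -> P2. 3 ppages; refcounts: pp0:1 pp1:3 pp2:2
Op 4: read(P0, v1) -> 31. No state change.
Op 5: write(P2, v0, 159). refcount(pp2)=2>1 -> COPY to pp3. 4 ppages; refcounts: pp0:1 pp1:3 pp2:1 pp3:1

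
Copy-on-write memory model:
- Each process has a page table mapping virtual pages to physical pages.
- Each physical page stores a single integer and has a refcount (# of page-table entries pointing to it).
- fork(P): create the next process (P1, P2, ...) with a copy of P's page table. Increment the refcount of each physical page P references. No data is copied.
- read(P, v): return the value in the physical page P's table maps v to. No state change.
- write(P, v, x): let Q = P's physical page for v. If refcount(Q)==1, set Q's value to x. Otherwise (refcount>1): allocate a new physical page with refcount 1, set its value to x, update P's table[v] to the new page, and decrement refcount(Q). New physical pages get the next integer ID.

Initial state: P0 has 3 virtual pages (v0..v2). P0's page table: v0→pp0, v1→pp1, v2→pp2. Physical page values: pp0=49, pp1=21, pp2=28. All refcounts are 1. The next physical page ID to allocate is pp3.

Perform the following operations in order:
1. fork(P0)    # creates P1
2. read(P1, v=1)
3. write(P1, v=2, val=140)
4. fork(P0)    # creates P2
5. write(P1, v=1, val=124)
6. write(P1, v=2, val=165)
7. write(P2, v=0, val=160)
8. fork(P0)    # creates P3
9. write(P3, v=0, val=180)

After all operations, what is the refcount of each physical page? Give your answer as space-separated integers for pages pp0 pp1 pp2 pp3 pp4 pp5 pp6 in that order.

Answer: 2 3 3 1 1 1 1

Derivation:
Op 1: fork(P0) -> P1. 3 ppages; refcounts: pp0:2 pp1:2 pp2:2
Op 2: read(P1, v1) -> 21. No state change.
Op 3: write(P1, v2, 140). refcount(pp2)=2>1 -> COPY to pp3. 4 ppages; refcounts: pp0:2 pp1:2 pp2:1 pp3:1
Op 4: fork(P0) -> P2. 4 ppages; refcounts: pp0:3 pp1:3 pp2:2 pp3:1
Op 5: write(P1, v1, 124). refcount(pp1)=3>1 -> COPY to pp4. 5 ppages; refcounts: pp0:3 pp1:2 pp2:2 pp3:1 pp4:1
Op 6: write(P1, v2, 165). refcount(pp3)=1 -> write in place. 5 ppages; refcounts: pp0:3 pp1:2 pp2:2 pp3:1 pp4:1
Op 7: write(P2, v0, 160). refcount(pp0)=3>1 -> COPY to pp5. 6 ppages; refcounts: pp0:2 pp1:2 pp2:2 pp3:1 pp4:1 pp5:1
Op 8: fork(P0) -> P3. 6 ppages; refcounts: pp0:3 pp1:3 pp2:3 pp3:1 pp4:1 pp5:1
Op 9: write(P3, v0, 180). refcount(pp0)=3>1 -> COPY to pp6. 7 ppages; refcounts: pp0:2 pp1:3 pp2:3 pp3:1 pp4:1 pp5:1 pp6:1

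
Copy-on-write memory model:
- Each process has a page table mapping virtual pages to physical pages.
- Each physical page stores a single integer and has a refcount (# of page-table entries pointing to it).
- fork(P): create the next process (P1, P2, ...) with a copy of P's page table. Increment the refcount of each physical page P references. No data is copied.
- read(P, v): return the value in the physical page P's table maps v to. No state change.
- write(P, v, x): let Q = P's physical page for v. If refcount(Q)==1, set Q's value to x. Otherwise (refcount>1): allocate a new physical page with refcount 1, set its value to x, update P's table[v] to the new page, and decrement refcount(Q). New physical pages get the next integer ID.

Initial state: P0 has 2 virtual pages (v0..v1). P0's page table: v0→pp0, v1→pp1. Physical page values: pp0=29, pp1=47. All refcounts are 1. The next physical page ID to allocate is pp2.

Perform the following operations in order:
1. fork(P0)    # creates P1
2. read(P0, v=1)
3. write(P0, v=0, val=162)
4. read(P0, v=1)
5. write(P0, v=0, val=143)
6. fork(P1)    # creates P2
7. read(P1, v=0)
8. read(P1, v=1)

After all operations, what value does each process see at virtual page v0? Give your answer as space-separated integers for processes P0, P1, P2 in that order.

Answer: 143 29 29

Derivation:
Op 1: fork(P0) -> P1. 2 ppages; refcounts: pp0:2 pp1:2
Op 2: read(P0, v1) -> 47. No state change.
Op 3: write(P0, v0, 162). refcount(pp0)=2>1 -> COPY to pp2. 3 ppages; refcounts: pp0:1 pp1:2 pp2:1
Op 4: read(P0, v1) -> 47. No state change.
Op 5: write(P0, v0, 143). refcount(pp2)=1 -> write in place. 3 ppages; refcounts: pp0:1 pp1:2 pp2:1
Op 6: fork(P1) -> P2. 3 ppages; refcounts: pp0:2 pp1:3 pp2:1
Op 7: read(P1, v0) -> 29. No state change.
Op 8: read(P1, v1) -> 47. No state change.
P0: v0 -> pp2 = 143
P1: v0 -> pp0 = 29
P2: v0 -> pp0 = 29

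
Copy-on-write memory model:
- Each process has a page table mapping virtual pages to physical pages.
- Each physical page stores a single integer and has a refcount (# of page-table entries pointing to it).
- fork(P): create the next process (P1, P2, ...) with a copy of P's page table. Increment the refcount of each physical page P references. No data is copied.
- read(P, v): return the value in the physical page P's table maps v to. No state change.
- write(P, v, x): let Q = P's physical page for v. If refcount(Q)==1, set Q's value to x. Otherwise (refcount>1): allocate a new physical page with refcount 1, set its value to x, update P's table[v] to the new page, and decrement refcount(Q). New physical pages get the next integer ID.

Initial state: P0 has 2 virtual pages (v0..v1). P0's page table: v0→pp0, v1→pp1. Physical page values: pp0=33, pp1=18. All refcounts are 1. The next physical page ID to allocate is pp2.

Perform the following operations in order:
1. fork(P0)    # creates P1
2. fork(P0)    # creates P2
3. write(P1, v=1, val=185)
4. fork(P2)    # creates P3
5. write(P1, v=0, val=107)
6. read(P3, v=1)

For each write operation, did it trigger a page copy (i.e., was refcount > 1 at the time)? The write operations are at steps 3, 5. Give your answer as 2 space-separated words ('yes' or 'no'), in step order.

Op 1: fork(P0) -> P1. 2 ppages; refcounts: pp0:2 pp1:2
Op 2: fork(P0) -> P2. 2 ppages; refcounts: pp0:3 pp1:3
Op 3: write(P1, v1, 185). refcount(pp1)=3>1 -> COPY to pp2. 3 ppages; refcounts: pp0:3 pp1:2 pp2:1
Op 4: fork(P2) -> P3. 3 ppages; refcounts: pp0:4 pp1:3 pp2:1
Op 5: write(P1, v0, 107). refcount(pp0)=4>1 -> COPY to pp3. 4 ppages; refcounts: pp0:3 pp1:3 pp2:1 pp3:1
Op 6: read(P3, v1) -> 18. No state change.

yes yes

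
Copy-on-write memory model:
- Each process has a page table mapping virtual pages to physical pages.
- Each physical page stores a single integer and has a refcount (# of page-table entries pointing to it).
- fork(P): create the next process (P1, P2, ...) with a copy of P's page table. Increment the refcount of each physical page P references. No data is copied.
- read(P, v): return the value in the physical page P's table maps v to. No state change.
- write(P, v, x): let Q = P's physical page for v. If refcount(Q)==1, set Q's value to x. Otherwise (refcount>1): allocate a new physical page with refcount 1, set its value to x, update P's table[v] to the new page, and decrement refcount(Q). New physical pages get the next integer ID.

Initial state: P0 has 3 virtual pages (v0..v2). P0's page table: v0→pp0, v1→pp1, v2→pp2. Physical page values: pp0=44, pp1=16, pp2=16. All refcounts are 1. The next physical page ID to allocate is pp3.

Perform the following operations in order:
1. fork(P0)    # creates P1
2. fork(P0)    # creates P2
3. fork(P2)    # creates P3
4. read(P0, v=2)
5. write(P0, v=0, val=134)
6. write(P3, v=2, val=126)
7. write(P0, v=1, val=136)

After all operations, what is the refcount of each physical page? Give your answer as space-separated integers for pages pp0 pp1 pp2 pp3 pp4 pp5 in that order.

Answer: 3 3 3 1 1 1

Derivation:
Op 1: fork(P0) -> P1. 3 ppages; refcounts: pp0:2 pp1:2 pp2:2
Op 2: fork(P0) -> P2. 3 ppages; refcounts: pp0:3 pp1:3 pp2:3
Op 3: fork(P2) -> P3. 3 ppages; refcounts: pp0:4 pp1:4 pp2:4
Op 4: read(P0, v2) -> 16. No state change.
Op 5: write(P0, v0, 134). refcount(pp0)=4>1 -> COPY to pp3. 4 ppages; refcounts: pp0:3 pp1:4 pp2:4 pp3:1
Op 6: write(P3, v2, 126). refcount(pp2)=4>1 -> COPY to pp4. 5 ppages; refcounts: pp0:3 pp1:4 pp2:3 pp3:1 pp4:1
Op 7: write(P0, v1, 136). refcount(pp1)=4>1 -> COPY to pp5. 6 ppages; refcounts: pp0:3 pp1:3 pp2:3 pp3:1 pp4:1 pp5:1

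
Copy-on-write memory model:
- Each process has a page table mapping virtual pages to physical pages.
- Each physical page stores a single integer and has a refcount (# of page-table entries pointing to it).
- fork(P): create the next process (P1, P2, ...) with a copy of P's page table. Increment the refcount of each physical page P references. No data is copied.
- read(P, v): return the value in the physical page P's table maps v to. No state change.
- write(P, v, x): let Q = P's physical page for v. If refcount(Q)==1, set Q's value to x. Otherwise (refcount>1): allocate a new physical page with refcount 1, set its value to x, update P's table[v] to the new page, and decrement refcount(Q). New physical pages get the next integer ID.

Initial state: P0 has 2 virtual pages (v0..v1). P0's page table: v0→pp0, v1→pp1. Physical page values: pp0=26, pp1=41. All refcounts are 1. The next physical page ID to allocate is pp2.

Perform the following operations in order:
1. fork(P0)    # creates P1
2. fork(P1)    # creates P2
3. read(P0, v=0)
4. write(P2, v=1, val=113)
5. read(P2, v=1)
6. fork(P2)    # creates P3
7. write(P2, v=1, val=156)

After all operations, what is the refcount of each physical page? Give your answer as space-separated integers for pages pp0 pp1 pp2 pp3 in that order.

Op 1: fork(P0) -> P1. 2 ppages; refcounts: pp0:2 pp1:2
Op 2: fork(P1) -> P2. 2 ppages; refcounts: pp0:3 pp1:3
Op 3: read(P0, v0) -> 26. No state change.
Op 4: write(P2, v1, 113). refcount(pp1)=3>1 -> COPY to pp2. 3 ppages; refcounts: pp0:3 pp1:2 pp2:1
Op 5: read(P2, v1) -> 113. No state change.
Op 6: fork(P2) -> P3. 3 ppages; refcounts: pp0:4 pp1:2 pp2:2
Op 7: write(P2, v1, 156). refcount(pp2)=2>1 -> COPY to pp3. 4 ppages; refcounts: pp0:4 pp1:2 pp2:1 pp3:1

Answer: 4 2 1 1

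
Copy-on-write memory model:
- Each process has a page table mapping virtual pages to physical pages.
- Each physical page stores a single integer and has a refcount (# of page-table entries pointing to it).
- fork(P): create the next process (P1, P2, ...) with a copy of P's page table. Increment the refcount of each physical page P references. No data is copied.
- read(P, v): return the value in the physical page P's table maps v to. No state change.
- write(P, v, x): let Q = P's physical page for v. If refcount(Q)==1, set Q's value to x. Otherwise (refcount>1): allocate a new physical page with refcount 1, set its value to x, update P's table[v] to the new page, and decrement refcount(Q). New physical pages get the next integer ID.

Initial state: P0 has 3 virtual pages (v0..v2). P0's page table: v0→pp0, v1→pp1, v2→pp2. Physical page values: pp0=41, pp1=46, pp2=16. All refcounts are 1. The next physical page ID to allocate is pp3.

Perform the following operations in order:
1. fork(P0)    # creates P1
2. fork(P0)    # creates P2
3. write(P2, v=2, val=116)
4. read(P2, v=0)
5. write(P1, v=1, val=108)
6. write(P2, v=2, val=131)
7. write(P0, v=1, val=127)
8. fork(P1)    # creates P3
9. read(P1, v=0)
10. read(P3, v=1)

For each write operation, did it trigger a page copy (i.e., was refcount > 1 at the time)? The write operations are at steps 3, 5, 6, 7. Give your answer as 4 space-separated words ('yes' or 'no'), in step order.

Op 1: fork(P0) -> P1. 3 ppages; refcounts: pp0:2 pp1:2 pp2:2
Op 2: fork(P0) -> P2. 3 ppages; refcounts: pp0:3 pp1:3 pp2:3
Op 3: write(P2, v2, 116). refcount(pp2)=3>1 -> COPY to pp3. 4 ppages; refcounts: pp0:3 pp1:3 pp2:2 pp3:1
Op 4: read(P2, v0) -> 41. No state change.
Op 5: write(P1, v1, 108). refcount(pp1)=3>1 -> COPY to pp4. 5 ppages; refcounts: pp0:3 pp1:2 pp2:2 pp3:1 pp4:1
Op 6: write(P2, v2, 131). refcount(pp3)=1 -> write in place. 5 ppages; refcounts: pp0:3 pp1:2 pp2:2 pp3:1 pp4:1
Op 7: write(P0, v1, 127). refcount(pp1)=2>1 -> COPY to pp5. 6 ppages; refcounts: pp0:3 pp1:1 pp2:2 pp3:1 pp4:1 pp5:1
Op 8: fork(P1) -> P3. 6 ppages; refcounts: pp0:4 pp1:1 pp2:3 pp3:1 pp4:2 pp5:1
Op 9: read(P1, v0) -> 41. No state change.
Op 10: read(P3, v1) -> 108. No state change.

yes yes no yes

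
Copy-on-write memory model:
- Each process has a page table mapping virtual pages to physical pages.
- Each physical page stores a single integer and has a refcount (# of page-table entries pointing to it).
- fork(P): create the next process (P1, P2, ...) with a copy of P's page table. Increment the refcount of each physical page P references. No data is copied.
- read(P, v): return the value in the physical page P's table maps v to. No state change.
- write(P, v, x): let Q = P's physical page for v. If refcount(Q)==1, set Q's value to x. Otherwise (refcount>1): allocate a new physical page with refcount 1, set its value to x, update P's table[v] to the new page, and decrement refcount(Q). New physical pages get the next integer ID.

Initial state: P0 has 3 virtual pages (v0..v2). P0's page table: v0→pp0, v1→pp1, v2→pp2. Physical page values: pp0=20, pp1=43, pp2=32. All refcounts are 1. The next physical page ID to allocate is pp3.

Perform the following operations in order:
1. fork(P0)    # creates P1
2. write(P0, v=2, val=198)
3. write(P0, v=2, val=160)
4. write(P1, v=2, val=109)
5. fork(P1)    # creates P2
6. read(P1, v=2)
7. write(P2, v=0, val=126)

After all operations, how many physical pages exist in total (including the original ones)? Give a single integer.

Answer: 5

Derivation:
Op 1: fork(P0) -> P1. 3 ppages; refcounts: pp0:2 pp1:2 pp2:2
Op 2: write(P0, v2, 198). refcount(pp2)=2>1 -> COPY to pp3. 4 ppages; refcounts: pp0:2 pp1:2 pp2:1 pp3:1
Op 3: write(P0, v2, 160). refcount(pp3)=1 -> write in place. 4 ppages; refcounts: pp0:2 pp1:2 pp2:1 pp3:1
Op 4: write(P1, v2, 109). refcount(pp2)=1 -> write in place. 4 ppages; refcounts: pp0:2 pp1:2 pp2:1 pp3:1
Op 5: fork(P1) -> P2. 4 ppages; refcounts: pp0:3 pp1:3 pp2:2 pp3:1
Op 6: read(P1, v2) -> 109. No state change.
Op 7: write(P2, v0, 126). refcount(pp0)=3>1 -> COPY to pp4. 5 ppages; refcounts: pp0:2 pp1:3 pp2:2 pp3:1 pp4:1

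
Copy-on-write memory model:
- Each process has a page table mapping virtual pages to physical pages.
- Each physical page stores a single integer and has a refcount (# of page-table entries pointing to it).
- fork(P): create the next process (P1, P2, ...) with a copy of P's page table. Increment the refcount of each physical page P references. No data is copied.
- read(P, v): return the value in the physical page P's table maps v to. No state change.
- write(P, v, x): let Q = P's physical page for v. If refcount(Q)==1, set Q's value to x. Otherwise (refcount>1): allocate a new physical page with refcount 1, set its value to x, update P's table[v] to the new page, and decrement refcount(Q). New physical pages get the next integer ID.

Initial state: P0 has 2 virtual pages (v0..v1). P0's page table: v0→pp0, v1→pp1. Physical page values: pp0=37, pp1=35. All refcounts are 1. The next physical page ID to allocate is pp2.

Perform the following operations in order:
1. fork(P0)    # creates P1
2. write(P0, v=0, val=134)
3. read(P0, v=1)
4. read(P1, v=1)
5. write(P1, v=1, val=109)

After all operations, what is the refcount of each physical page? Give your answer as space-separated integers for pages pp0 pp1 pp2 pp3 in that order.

Op 1: fork(P0) -> P1. 2 ppages; refcounts: pp0:2 pp1:2
Op 2: write(P0, v0, 134). refcount(pp0)=2>1 -> COPY to pp2. 3 ppages; refcounts: pp0:1 pp1:2 pp2:1
Op 3: read(P0, v1) -> 35. No state change.
Op 4: read(P1, v1) -> 35. No state change.
Op 5: write(P1, v1, 109). refcount(pp1)=2>1 -> COPY to pp3. 4 ppages; refcounts: pp0:1 pp1:1 pp2:1 pp3:1

Answer: 1 1 1 1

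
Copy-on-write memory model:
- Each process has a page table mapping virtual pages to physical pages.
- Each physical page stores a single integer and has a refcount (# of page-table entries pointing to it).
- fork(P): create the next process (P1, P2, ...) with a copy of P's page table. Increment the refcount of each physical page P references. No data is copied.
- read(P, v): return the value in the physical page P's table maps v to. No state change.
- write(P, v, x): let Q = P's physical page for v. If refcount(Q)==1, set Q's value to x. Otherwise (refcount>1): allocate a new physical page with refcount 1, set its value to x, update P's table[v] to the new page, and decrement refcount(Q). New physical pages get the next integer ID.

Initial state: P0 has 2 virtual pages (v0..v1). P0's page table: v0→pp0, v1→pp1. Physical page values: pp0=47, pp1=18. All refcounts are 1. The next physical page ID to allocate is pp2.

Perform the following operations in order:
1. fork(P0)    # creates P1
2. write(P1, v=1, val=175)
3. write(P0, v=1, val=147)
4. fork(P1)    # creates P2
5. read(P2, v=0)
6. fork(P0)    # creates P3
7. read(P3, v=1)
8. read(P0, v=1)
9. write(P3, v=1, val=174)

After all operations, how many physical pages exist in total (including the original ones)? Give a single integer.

Op 1: fork(P0) -> P1. 2 ppages; refcounts: pp0:2 pp1:2
Op 2: write(P1, v1, 175). refcount(pp1)=2>1 -> COPY to pp2. 3 ppages; refcounts: pp0:2 pp1:1 pp2:1
Op 3: write(P0, v1, 147). refcount(pp1)=1 -> write in place. 3 ppages; refcounts: pp0:2 pp1:1 pp2:1
Op 4: fork(P1) -> P2. 3 ppages; refcounts: pp0:3 pp1:1 pp2:2
Op 5: read(P2, v0) -> 47. No state change.
Op 6: fork(P0) -> P3. 3 ppages; refcounts: pp0:4 pp1:2 pp2:2
Op 7: read(P3, v1) -> 147. No state change.
Op 8: read(P0, v1) -> 147. No state change.
Op 9: write(P3, v1, 174). refcount(pp1)=2>1 -> COPY to pp3. 4 ppages; refcounts: pp0:4 pp1:1 pp2:2 pp3:1

Answer: 4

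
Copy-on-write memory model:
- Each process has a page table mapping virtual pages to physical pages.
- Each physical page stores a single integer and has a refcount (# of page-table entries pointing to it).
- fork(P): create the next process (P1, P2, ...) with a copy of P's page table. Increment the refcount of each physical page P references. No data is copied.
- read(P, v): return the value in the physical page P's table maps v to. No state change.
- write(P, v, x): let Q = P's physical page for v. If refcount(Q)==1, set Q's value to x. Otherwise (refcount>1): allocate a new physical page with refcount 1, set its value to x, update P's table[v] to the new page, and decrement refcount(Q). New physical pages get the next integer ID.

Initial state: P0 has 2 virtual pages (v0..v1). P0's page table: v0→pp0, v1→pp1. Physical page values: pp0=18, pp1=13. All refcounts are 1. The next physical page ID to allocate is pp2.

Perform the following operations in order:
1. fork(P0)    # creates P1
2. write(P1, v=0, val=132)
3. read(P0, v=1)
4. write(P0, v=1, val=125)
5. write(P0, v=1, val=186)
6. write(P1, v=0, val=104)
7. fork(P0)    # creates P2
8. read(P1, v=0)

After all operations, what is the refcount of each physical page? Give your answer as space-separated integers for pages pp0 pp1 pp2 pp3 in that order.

Op 1: fork(P0) -> P1. 2 ppages; refcounts: pp0:2 pp1:2
Op 2: write(P1, v0, 132). refcount(pp0)=2>1 -> COPY to pp2. 3 ppages; refcounts: pp0:1 pp1:2 pp2:1
Op 3: read(P0, v1) -> 13. No state change.
Op 4: write(P0, v1, 125). refcount(pp1)=2>1 -> COPY to pp3. 4 ppages; refcounts: pp0:1 pp1:1 pp2:1 pp3:1
Op 5: write(P0, v1, 186). refcount(pp3)=1 -> write in place. 4 ppages; refcounts: pp0:1 pp1:1 pp2:1 pp3:1
Op 6: write(P1, v0, 104). refcount(pp2)=1 -> write in place. 4 ppages; refcounts: pp0:1 pp1:1 pp2:1 pp3:1
Op 7: fork(P0) -> P2. 4 ppages; refcounts: pp0:2 pp1:1 pp2:1 pp3:2
Op 8: read(P1, v0) -> 104. No state change.

Answer: 2 1 1 2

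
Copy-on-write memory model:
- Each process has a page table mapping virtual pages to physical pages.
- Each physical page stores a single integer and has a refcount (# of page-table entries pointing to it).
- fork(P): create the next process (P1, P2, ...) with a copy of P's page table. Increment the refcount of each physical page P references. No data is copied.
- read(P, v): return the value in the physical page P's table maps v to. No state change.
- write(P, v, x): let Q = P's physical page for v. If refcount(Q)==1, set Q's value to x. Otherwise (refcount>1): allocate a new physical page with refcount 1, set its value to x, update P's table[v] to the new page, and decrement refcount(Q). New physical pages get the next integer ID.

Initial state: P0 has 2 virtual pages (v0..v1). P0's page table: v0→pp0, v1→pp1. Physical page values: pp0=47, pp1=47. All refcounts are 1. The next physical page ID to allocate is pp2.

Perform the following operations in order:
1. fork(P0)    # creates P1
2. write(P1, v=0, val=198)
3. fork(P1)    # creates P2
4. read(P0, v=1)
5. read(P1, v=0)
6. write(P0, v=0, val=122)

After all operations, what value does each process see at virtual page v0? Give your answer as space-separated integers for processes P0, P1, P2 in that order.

Answer: 122 198 198

Derivation:
Op 1: fork(P0) -> P1. 2 ppages; refcounts: pp0:2 pp1:2
Op 2: write(P1, v0, 198). refcount(pp0)=2>1 -> COPY to pp2. 3 ppages; refcounts: pp0:1 pp1:2 pp2:1
Op 3: fork(P1) -> P2. 3 ppages; refcounts: pp0:1 pp1:3 pp2:2
Op 4: read(P0, v1) -> 47. No state change.
Op 5: read(P1, v0) -> 198. No state change.
Op 6: write(P0, v0, 122). refcount(pp0)=1 -> write in place. 3 ppages; refcounts: pp0:1 pp1:3 pp2:2
P0: v0 -> pp0 = 122
P1: v0 -> pp2 = 198
P2: v0 -> pp2 = 198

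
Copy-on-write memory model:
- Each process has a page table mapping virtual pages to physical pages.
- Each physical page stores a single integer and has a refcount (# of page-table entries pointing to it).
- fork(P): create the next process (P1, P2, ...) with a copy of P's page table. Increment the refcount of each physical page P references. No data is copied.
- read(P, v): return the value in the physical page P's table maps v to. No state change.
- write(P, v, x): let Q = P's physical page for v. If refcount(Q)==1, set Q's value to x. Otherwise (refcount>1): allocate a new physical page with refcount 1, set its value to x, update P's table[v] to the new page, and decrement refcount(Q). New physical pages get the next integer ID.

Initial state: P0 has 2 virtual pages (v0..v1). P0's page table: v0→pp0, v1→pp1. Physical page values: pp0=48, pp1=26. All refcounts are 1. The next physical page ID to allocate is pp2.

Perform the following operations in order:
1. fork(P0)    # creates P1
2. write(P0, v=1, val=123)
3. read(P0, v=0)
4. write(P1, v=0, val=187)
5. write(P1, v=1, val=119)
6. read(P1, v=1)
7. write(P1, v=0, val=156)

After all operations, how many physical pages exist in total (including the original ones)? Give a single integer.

Answer: 4

Derivation:
Op 1: fork(P0) -> P1. 2 ppages; refcounts: pp0:2 pp1:2
Op 2: write(P0, v1, 123). refcount(pp1)=2>1 -> COPY to pp2. 3 ppages; refcounts: pp0:2 pp1:1 pp2:1
Op 3: read(P0, v0) -> 48. No state change.
Op 4: write(P1, v0, 187). refcount(pp0)=2>1 -> COPY to pp3. 4 ppages; refcounts: pp0:1 pp1:1 pp2:1 pp3:1
Op 5: write(P1, v1, 119). refcount(pp1)=1 -> write in place. 4 ppages; refcounts: pp0:1 pp1:1 pp2:1 pp3:1
Op 6: read(P1, v1) -> 119. No state change.
Op 7: write(P1, v0, 156). refcount(pp3)=1 -> write in place. 4 ppages; refcounts: pp0:1 pp1:1 pp2:1 pp3:1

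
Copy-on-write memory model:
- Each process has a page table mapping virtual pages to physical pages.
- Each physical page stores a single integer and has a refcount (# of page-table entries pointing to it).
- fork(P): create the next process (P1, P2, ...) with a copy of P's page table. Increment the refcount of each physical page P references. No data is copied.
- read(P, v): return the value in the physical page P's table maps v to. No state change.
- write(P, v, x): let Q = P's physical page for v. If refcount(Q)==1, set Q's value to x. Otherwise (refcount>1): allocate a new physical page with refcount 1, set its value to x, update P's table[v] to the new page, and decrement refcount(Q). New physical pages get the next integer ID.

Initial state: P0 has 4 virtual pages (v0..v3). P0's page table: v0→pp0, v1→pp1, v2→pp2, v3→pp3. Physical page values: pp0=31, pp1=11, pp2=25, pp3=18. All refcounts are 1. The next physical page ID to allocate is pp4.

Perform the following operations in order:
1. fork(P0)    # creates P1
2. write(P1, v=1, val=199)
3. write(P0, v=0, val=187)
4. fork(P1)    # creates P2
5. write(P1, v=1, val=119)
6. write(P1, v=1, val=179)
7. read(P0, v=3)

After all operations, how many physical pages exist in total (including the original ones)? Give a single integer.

Op 1: fork(P0) -> P1. 4 ppages; refcounts: pp0:2 pp1:2 pp2:2 pp3:2
Op 2: write(P1, v1, 199). refcount(pp1)=2>1 -> COPY to pp4. 5 ppages; refcounts: pp0:2 pp1:1 pp2:2 pp3:2 pp4:1
Op 3: write(P0, v0, 187). refcount(pp0)=2>1 -> COPY to pp5. 6 ppages; refcounts: pp0:1 pp1:1 pp2:2 pp3:2 pp4:1 pp5:1
Op 4: fork(P1) -> P2. 6 ppages; refcounts: pp0:2 pp1:1 pp2:3 pp3:3 pp4:2 pp5:1
Op 5: write(P1, v1, 119). refcount(pp4)=2>1 -> COPY to pp6. 7 ppages; refcounts: pp0:2 pp1:1 pp2:3 pp3:3 pp4:1 pp5:1 pp6:1
Op 6: write(P1, v1, 179). refcount(pp6)=1 -> write in place. 7 ppages; refcounts: pp0:2 pp1:1 pp2:3 pp3:3 pp4:1 pp5:1 pp6:1
Op 7: read(P0, v3) -> 18. No state change.

Answer: 7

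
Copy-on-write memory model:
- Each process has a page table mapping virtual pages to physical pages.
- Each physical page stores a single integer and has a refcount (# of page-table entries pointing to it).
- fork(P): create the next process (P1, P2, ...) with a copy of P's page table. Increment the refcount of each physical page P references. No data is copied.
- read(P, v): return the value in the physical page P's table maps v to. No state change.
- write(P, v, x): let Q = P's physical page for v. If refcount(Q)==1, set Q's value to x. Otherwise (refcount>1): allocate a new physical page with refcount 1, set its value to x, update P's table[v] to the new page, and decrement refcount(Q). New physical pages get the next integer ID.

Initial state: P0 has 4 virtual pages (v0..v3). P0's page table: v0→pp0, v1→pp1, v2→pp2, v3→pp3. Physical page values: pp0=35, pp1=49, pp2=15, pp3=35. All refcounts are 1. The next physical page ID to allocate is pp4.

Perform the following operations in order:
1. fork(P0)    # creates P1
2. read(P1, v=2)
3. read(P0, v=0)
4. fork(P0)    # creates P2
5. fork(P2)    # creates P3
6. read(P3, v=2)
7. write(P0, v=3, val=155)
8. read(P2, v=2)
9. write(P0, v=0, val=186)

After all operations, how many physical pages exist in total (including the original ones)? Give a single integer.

Op 1: fork(P0) -> P1. 4 ppages; refcounts: pp0:2 pp1:2 pp2:2 pp3:2
Op 2: read(P1, v2) -> 15. No state change.
Op 3: read(P0, v0) -> 35. No state change.
Op 4: fork(P0) -> P2. 4 ppages; refcounts: pp0:3 pp1:3 pp2:3 pp3:3
Op 5: fork(P2) -> P3. 4 ppages; refcounts: pp0:4 pp1:4 pp2:4 pp3:4
Op 6: read(P3, v2) -> 15. No state change.
Op 7: write(P0, v3, 155). refcount(pp3)=4>1 -> COPY to pp4. 5 ppages; refcounts: pp0:4 pp1:4 pp2:4 pp3:3 pp4:1
Op 8: read(P2, v2) -> 15. No state change.
Op 9: write(P0, v0, 186). refcount(pp0)=4>1 -> COPY to pp5. 6 ppages; refcounts: pp0:3 pp1:4 pp2:4 pp3:3 pp4:1 pp5:1

Answer: 6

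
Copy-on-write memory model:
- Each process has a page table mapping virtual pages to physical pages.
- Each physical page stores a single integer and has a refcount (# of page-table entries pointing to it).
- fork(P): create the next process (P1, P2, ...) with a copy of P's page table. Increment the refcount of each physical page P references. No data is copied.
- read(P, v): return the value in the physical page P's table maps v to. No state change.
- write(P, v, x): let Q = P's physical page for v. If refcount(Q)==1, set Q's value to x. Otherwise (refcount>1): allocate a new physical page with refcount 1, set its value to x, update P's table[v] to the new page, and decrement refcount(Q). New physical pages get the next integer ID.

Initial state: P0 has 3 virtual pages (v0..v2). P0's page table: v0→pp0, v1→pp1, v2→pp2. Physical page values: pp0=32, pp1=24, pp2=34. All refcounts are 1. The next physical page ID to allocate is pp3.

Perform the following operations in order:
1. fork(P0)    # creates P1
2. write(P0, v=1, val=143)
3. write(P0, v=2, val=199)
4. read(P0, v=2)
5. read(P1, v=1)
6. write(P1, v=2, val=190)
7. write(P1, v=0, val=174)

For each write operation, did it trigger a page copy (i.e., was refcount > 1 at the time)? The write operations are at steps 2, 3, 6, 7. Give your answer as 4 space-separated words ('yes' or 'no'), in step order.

Op 1: fork(P0) -> P1. 3 ppages; refcounts: pp0:2 pp1:2 pp2:2
Op 2: write(P0, v1, 143). refcount(pp1)=2>1 -> COPY to pp3. 4 ppages; refcounts: pp0:2 pp1:1 pp2:2 pp3:1
Op 3: write(P0, v2, 199). refcount(pp2)=2>1 -> COPY to pp4. 5 ppages; refcounts: pp0:2 pp1:1 pp2:1 pp3:1 pp4:1
Op 4: read(P0, v2) -> 199. No state change.
Op 5: read(P1, v1) -> 24. No state change.
Op 6: write(P1, v2, 190). refcount(pp2)=1 -> write in place. 5 ppages; refcounts: pp0:2 pp1:1 pp2:1 pp3:1 pp4:1
Op 7: write(P1, v0, 174). refcount(pp0)=2>1 -> COPY to pp5. 6 ppages; refcounts: pp0:1 pp1:1 pp2:1 pp3:1 pp4:1 pp5:1

yes yes no yes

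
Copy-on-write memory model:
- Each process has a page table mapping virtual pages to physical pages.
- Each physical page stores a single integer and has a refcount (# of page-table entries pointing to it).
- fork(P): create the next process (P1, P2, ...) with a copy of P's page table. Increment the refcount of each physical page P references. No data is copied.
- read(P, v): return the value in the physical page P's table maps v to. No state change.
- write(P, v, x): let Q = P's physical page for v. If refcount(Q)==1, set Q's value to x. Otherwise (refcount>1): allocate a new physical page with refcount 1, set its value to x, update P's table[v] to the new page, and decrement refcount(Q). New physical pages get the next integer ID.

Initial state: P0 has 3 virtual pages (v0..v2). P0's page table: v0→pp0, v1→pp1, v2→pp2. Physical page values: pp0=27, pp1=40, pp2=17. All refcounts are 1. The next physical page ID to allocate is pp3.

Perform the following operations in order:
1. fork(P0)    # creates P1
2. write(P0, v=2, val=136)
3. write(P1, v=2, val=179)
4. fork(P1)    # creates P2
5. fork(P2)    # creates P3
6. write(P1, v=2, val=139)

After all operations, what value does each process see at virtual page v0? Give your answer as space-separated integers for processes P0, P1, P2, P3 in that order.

Answer: 27 27 27 27

Derivation:
Op 1: fork(P0) -> P1. 3 ppages; refcounts: pp0:2 pp1:2 pp2:2
Op 2: write(P0, v2, 136). refcount(pp2)=2>1 -> COPY to pp3. 4 ppages; refcounts: pp0:2 pp1:2 pp2:1 pp3:1
Op 3: write(P1, v2, 179). refcount(pp2)=1 -> write in place. 4 ppages; refcounts: pp0:2 pp1:2 pp2:1 pp3:1
Op 4: fork(P1) -> P2. 4 ppages; refcounts: pp0:3 pp1:3 pp2:2 pp3:1
Op 5: fork(P2) -> P3. 4 ppages; refcounts: pp0:4 pp1:4 pp2:3 pp3:1
Op 6: write(P1, v2, 139). refcount(pp2)=3>1 -> COPY to pp4. 5 ppages; refcounts: pp0:4 pp1:4 pp2:2 pp3:1 pp4:1
P0: v0 -> pp0 = 27
P1: v0 -> pp0 = 27
P2: v0 -> pp0 = 27
P3: v0 -> pp0 = 27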